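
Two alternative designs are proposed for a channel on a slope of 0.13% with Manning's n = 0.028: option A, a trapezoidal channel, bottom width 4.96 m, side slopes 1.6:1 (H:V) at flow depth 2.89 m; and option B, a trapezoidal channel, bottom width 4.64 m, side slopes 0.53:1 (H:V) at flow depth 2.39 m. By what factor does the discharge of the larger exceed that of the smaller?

Channel A: With bottom width b = 4.96 m and side slope z = 1.6: A = (b + zy)y = (4.96 + 1.6×2.89)×2.89 = 27.7 m²; P = b + 2y√(1+z²) = 4.96 + 2×2.89×1.887 = 15.87 m. Hydraulic radius R = A/P = 27.7/15.87 = 1.746 m. Q_A = (1/0.028)·27.7·1.746^(2/3)·√0.0013 = 51.71 m³/s.
Channel B: With bottom width b = 4.64 m and side slope z = 0.53: A = (b + zy)y = (4.64 + 0.53×2.39)×2.39 = 14.12 m²; P = b + 2y√(1+z²) = 4.64 + 2×2.39×1.132 = 10.05 m. Hydraulic radius R = A/P = 14.12/10.05 = 1.405 m. Q_B = (1/0.028)·14.12·1.405^(2/3)·√0.0013 = 22.8 m³/s.
The larger discharge is 51.71 m³/s and the smaller is 22.8 m³/s; the ratio is 2.27.

2.27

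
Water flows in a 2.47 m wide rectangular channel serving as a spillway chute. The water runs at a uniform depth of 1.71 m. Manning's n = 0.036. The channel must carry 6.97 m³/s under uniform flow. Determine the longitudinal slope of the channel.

S = 0.0055

Flow area A = b·y = 2.47 × 1.71 = 4.224 m². Wetted perimeter P = b + 2y = 2.47 + 2×1.71 = 5.89 m.
Hydraulic radius R = A/P = 4.224/5.89 = 0.7171 m.
From Manning's equation, S = [nQ / (1 A R^(2/3))]² = [0.036 × 6.97 / (1 × 4.224 × 0.7171^(2/3))]² = 0.0055.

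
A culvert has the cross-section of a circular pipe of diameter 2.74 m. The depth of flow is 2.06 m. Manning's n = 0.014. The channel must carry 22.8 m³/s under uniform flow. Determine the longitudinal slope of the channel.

For a circular section of diameter D = 2.74 m at depth y = 2.06 m, the central angle is θ = 2 arccos(1 − 2y/D) = 4.197 rad. Then A = (D²/8)(θ − sin θ) = 4.756 m² and P = Dθ/2 = 5.75 m.
Hydraulic radius R = A/P = 4.756/5.75 = 0.827 m.
From Manning's equation, S = [nQ / (1 A R^(2/3))]² = [0.014 × 22.8 / (1 × 4.756 × 0.827^(2/3))]² = 0.0058.

S = 0.0058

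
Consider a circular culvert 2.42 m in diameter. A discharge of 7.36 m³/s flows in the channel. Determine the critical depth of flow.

y_c = 1.24 m

At critical depth, Q² T / (g A³) = 1, i.e. A³/T = Q²/g = 7.36²/9.81 = 5.522.
Try y = 1.44 m: A³/T = 9.775 — high.
Try y = 0.889 m: A³/T = 1.542 — low.
Try y = 1.24 m: A³/T = 5.519 — matches.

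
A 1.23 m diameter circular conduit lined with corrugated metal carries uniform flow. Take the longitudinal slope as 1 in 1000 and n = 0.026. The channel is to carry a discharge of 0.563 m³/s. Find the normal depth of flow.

Manning's equation rearranged: A R^(2/3) = nQ / (1·√S) = 0.026 × 0.563 / (√0.001) = 0.4629.
At y = 0.604 m: A R^(2/3) = 0.2625 — low.
At y = 1.04 m: A R^(2/3) = 0.5556 — high.
At y = 0.875 m: A R^(2/3) = 0.4628 — matches.

y_n = 0.875 m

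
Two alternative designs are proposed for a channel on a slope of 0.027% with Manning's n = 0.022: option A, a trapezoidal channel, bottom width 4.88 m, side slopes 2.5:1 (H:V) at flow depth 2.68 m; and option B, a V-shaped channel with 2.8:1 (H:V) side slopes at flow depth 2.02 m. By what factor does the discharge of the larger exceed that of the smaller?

3.85

Channel A: With bottom width b = 4.88 m and side slope z = 2.5: A = (b + zy)y = (4.88 + 2.5×2.68)×2.68 = 31.03 m²; P = b + 2y√(1+z²) = 4.88 + 2×2.68×2.693 = 19.31 m. Hydraulic radius R = A/P = 31.03/19.31 = 1.607 m. Q_A = (1/0.022)·31.03·1.607^(2/3)·√0.00027 = 31.8 m³/s.
Channel B: For a triangular section with side slope z = 2.8: A = zy² = 2.8×2.02² = 11.43 m²; P = 2y√(1+z²) = 2×2.02×2.973 = 12.01 m. Hydraulic radius R = A/P = 11.43/12.01 = 0.9512 m. Q_B = (1/0.022)·11.43·0.9512^(2/3)·√0.00027 = 8.253 m³/s.
The larger discharge is 31.8 m³/s and the smaller is 8.253 m³/s; the ratio is 3.85.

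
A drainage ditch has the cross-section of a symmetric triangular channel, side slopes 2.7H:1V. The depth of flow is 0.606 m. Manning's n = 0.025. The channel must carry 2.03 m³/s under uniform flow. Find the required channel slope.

For a triangular section with side slope z = 2.7: A = zy² = 2.7×0.606² = 0.9915 m²; P = 2y√(1+z²) = 2×0.606×2.879 = 3.49 m.
Hydraulic radius R = A/P = 0.9915/3.49 = 0.2841 m.
From Manning's equation, S = [nQ / (1 A R^(2/3))]² = [0.025 × 2.03 / (1 × 0.9915 × 0.2841^(2/3))]² = 0.014.

S = 0.014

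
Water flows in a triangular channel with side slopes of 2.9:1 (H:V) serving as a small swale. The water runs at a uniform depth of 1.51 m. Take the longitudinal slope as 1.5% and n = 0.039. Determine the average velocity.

For a triangular section with side slope z = 2.9: A = zy² = 2.9×1.51² = 6.612 m²; P = 2y√(1+z²) = 2×1.51×3.068 = 9.264 m.
Hydraulic radius R = A/P = 6.612/9.264 = 0.7138 m.
From Manning's equation, V = (1/n) R^(2/3) S^(1/2) = (1/0.039) × 0.7138^(2/3) × 0.015^(1/2) = 2.51 m/s.

V = 2.51 m/s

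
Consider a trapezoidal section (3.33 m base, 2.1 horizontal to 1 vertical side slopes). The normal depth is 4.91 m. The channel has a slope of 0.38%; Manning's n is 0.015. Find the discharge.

Q = 515 m³/s

With bottom width b = 3.33 m and side slope z = 2.1: A = (b + zy)y = (3.33 + 2.1×4.91)×4.91 = 66.98 m²; P = b + 2y√(1+z²) = 3.33 + 2×4.91×2.326 = 26.17 m.
Hydraulic radius R = A/P = 66.98/26.17 = 2.559 m.
Manning's equation: Q = (1/n) A R^(2/3) S^(1/2) = (1/0.015) × 66.98 × 2.559^(2/3) × 0.0038^(1/2) = 515 m³/s.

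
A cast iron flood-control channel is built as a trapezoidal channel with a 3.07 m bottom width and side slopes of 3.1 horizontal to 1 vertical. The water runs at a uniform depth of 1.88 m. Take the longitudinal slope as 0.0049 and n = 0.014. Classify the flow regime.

With bottom width b = 3.07 m and side slope z = 3.1: A = (b + zy)y = (3.07 + 3.1×1.88)×1.88 = 16.73 m²; P = b + 2y√(1+z²) = 3.07 + 2×1.88×3.257 = 15.32 m.
Hydraulic radius R = A/P = 16.73/15.32 = 1.092 m.
V = (1/n) R^(2/3) √S = (1/0.014) × 1.092^(2/3) × √0.0049 = 5.302 m/s. Hydraulic depth D_h = A/T = 16.73/14.73 = 1.136 m.
Froude number Fr = V/√(g·D_h) = 5.302/√(9.81×1.136) = 1.59, which is greater than 1, so the flow is supercritical.

supercritical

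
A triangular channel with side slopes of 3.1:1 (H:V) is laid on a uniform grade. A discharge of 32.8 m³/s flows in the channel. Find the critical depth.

At critical depth, Q² T / (g A³) = 1, i.e. A³/T = Q²/g = 32.8²/9.81 = 109.7.
At y = 1.62 m: A³/T = 53.61 — short.
At y = 2.38 m: A³/T = 366.9 — over.
At y = 1.87 m: A³/T = 109.9 — ≈ 109.7.

y_c = 1.87 m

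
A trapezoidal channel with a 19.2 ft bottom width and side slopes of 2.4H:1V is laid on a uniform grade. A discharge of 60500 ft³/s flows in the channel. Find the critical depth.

y_c = 29.3 ft

At critical depth, Q² T / (g A³) = 1, i.e. A³/T = Q²/g = 60500²/32.2 = 113700000.
Trying y = 21.7 ft: A³/T = 30000000 — short.
Trying y = 32.9 ft: A³/T = 190200000 — over.
Trying y = 29.3 ft: A³/T = 112900000 — close enough.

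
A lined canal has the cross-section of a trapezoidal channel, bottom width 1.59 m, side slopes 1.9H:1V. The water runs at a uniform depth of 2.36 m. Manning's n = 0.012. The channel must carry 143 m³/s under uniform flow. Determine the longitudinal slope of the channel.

With bottom width b = 1.59 m and side slope z = 1.9: A = (b + zy)y = (1.59 + 1.9×2.36)×2.36 = 14.33 m²; P = b + 2y√(1+z²) = 1.59 + 2×2.36×2.147 = 11.72 m.
Hydraulic radius R = A/P = 14.33/11.72 = 1.223 m.
From Manning's equation, S = [nQ / (1 A R^(2/3))]² = [0.012 × 143 / (1 × 14.33 × 1.223^(2/3))]² = 0.011.

S = 0.011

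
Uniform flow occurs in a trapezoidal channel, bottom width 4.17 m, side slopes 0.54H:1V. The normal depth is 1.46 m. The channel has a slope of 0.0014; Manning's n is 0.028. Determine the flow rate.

Q = 9.46 m³/s

With bottom width b = 4.17 m and side slope z = 0.54: A = (b + zy)y = (4.17 + 0.54×1.46)×1.46 = 7.239 m²; P = b + 2y√(1+z²) = 4.17 + 2×1.46×1.136 = 7.489 m.
Hydraulic radius R = A/P = 7.239/7.489 = 0.9667 m.
Manning's equation: Q = (1/n) A R^(2/3) S^(1/2) = (1/0.028) × 7.239 × 0.9667^(2/3) × 0.0014^(1/2) = 9.46 m³/s.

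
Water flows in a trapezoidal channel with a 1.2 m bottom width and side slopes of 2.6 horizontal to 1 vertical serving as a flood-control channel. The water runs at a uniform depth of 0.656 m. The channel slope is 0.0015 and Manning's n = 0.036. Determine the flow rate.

With bottom width b = 1.2 m and side slope z = 2.6: A = (b + zy)y = (1.2 + 2.6×0.656)×0.656 = 1.906 m²; P = b + 2y√(1+z²) = 1.2 + 2×0.656×2.786 = 4.855 m.
Hydraulic radius R = A/P = 1.906/4.855 = 0.3926 m.
Manning's equation: Q = (1/n) A R^(2/3) S^(1/2) = (1/0.036) × 1.906 × 0.3926^(2/3) × 0.0015^(1/2) = 1.1 m³/s.

Q = 1.1 m³/s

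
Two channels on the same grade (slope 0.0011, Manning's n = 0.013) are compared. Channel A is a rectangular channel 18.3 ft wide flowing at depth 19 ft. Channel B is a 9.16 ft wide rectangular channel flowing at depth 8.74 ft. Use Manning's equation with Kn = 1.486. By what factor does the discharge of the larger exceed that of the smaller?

Channel A: Flow area A = b·y = 18.3 × 19 = 347.7 ft². Wetted perimeter P = b + 2y = 18.3 + 2×19 = 56.3 ft. Hydraulic radius R = A/P = 347.7/56.3 = 6.176 ft. Q_A = (1.486/0.013)·347.7·6.176^(2/3)·√0.0011 = 4437 ft³/s.
Channel B: Flow area A = b·y = 9.16 × 8.74 = 80.06 ft². Wetted perimeter P = b + 2y = 9.16 + 2×8.74 = 26.64 ft. Hydraulic radius R = A/P = 80.06/26.64 = 3.005 ft. Q_B = (1.486/0.013)·80.06·3.005^(2/3)·√0.0011 = 632.1 ft³/s.
The larger discharge is 4437 ft³/s and the smaller is 632.1 ft³/s; the ratio is 7.02.

7.02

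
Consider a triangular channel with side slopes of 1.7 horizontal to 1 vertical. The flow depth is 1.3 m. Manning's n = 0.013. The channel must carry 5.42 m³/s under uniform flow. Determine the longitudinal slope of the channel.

For a triangular section with side slope z = 1.7: A = zy² = 1.7×1.3² = 2.873 m²; P = 2y√(1+z²) = 2×1.3×1.972 = 5.128 m.
Hydraulic radius R = A/P = 2.873/5.128 = 0.5603 m.
From Manning's equation, S = [nQ / (1 A R^(2/3))]² = [0.013 × 5.42 / (1 × 2.873 × 0.5603^(2/3))]² = 0.0013.

S = 0.0013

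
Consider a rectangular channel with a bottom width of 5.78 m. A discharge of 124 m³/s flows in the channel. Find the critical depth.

y_c = 3.61 m

For a rectangular channel, critical depth y_c = (q²/g)^(1/3) where q = Q/b = 124/5.78 = 21.45 m²/s.
So y_c = (21.45²/9.81)^(1/3) = 3.61 m.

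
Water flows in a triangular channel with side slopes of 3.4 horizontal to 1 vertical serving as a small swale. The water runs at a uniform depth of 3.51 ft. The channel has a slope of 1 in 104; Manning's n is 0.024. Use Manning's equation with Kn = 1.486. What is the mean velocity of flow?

For a triangular section with side slope z = 3.4: A = zy² = 3.4×3.51² = 41.89 ft²; P = 2y√(1+z²) = 2×3.51×3.544 = 24.88 ft.
Hydraulic radius R = A/P = 41.89/24.88 = 1.684 ft.
From Manning's equation, V = (1.486/n) R^(2/3) S^(1/2) = (1.486/0.024) × 1.684^(2/3) × 0.009615^(1/2) = 8.59 ft/s.

V = 8.59 ft/s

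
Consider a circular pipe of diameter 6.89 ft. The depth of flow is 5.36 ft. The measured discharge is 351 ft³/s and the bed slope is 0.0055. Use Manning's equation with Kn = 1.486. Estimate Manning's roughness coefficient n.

For a circular section of diameter D = 6.89 ft at depth y = 5.36 ft, the central angle is θ = 2 arccos(1 − 2y/D) = 4.32 rad. Then A = (D²/8)(θ − sin θ) = 31.12 ft² and P = Dθ/2 = 14.88 ft.
Hydraulic radius R = A/P = 31.12/14.88 = 2.091 ft.
Rearranging Manning's equation: n = (1.486/Q) A R^(2/3) S^(1/2) = (1.486/351) × 31.12 × 2.091^(2/3) × √0.0055 = 0.016.

n = 0.016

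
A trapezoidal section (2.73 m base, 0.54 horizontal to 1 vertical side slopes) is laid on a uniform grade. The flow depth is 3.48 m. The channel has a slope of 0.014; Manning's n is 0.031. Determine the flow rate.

With bottom width b = 2.73 m and side slope z = 0.54: A = (b + zy)y = (2.73 + 0.54×3.48)×3.48 = 16.04 m²; P = b + 2y√(1+z²) = 2.73 + 2×3.48×1.136 = 10.64 m.
Hydraulic radius R = A/P = 16.04/10.64 = 1.508 m.
Manning's equation: Q = (1/n) A R^(2/3) S^(1/2) = (1/0.031) × 16.04 × 1.508^(2/3) × 0.014^(1/2) = 80.5 m³/s.

Q = 80.5 m³/s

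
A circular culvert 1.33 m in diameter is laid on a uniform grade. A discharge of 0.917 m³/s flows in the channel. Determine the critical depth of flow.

At critical depth, Q² T / (g A³) = 1, i.e. A³/T = Q²/g = 0.917²/9.81 = 0.08572.
Trying y = 0.542 m: A³/T = 0.1152 — over.
Trying y = 0.359 m: A³/T = 0.02345 — short.
Trying y = 0.502 m: A³/T = 0.08579 — matches.

y_c = 0.502 m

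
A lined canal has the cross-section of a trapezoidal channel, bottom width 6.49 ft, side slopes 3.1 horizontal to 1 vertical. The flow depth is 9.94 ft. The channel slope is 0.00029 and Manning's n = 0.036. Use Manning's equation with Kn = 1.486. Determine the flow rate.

With bottom width b = 6.49 ft and side slope z = 3.1: A = (b + zy)y = (6.49 + 3.1×9.94)×9.94 = 370.8 ft²; P = b + 2y√(1+z²) = 6.49 + 2×9.94×3.257 = 71.25 ft.
Hydraulic radius R = A/P = 370.8/71.25 = 5.205 ft.
Manning's equation: Q = (1.486/n) A R^(2/3) S^(1/2) = (1.486/0.036) × 370.8 × 5.205^(2/3) × 0.00029^(1/2) = 783 ft³/s.

Q = 783 ft³/s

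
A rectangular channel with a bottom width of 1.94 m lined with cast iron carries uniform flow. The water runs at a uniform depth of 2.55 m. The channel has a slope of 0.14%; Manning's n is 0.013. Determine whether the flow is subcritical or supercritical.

subcritical

Flow area A = b·y = 1.94 × 2.55 = 4.947 m². Wetted perimeter P = b + 2y = 1.94 + 2×2.55 = 7.04 m.
Hydraulic radius R = A/P = 4.947/7.04 = 0.7027 m.
V = (1/n) R^(2/3) √S = (1/0.013) × 0.7027^(2/3) × √0.0014 = 2.275 m/s. Hydraulic depth D_h = A/T = 4.947/1.94 = 2.55 m.
Froude number Fr = V/√(g·D_h) = 2.275/√(9.81×2.55) = 0.455, which is less than 1, so the flow is subcritical.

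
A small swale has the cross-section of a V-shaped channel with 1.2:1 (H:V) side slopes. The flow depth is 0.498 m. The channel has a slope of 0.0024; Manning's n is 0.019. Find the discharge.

Q = 0.255 m³/s

For a triangular section with side slope z = 1.2: A = zy² = 1.2×0.498² = 0.2976 m²; P = 2y√(1+z²) = 2×0.498×1.562 = 1.556 m.
Hydraulic radius R = A/P = 0.2976/1.556 = 0.1913 m.
Manning's equation: Q = (1/n) A R^(2/3) S^(1/2) = (1/0.019) × 0.2976 × 0.1913^(2/3) × 0.0024^(1/2) = 0.255 m³/s.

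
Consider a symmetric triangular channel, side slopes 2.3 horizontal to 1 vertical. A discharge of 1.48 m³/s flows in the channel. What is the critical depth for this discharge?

y_c = 0.61 m

At critical depth, Q² T / (g A³) = 1, i.e. A³/T = Q²/g = 1.48²/9.81 = 0.2233.
Trying y = 0.452 m: A³/T = 0.0499 — short.
Trying y = 0.61 m: A³/T = 0.2234 — ≈ 0.2233.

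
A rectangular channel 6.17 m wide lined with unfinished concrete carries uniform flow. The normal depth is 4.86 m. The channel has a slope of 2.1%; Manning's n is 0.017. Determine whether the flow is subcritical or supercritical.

supercritical

Flow area A = b·y = 6.17 × 4.86 = 29.99 m². Wetted perimeter P = b + 2y = 6.17 + 2×4.86 = 15.89 m.
Hydraulic radius R = A/P = 29.99/15.89 = 1.887 m.
V = (1/n) R^(2/3) √S = (1/0.017) × 1.887^(2/3) × √0.021 = 13.02 m/s. Hydraulic depth D_h = A/T = 29.99/6.17 = 4.86 m.
Froude number Fr = V/√(g·D_h) = 13.02/√(9.81×4.86) = 1.89, which is greater than 1, so the flow is supercritical.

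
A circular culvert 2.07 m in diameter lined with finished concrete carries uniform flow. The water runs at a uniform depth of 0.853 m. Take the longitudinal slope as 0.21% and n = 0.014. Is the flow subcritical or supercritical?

For a circular section of diameter D = 2.07 m at depth y = 0.853 m, the central angle is θ = 2 arccos(1 − 2y/D) = 2.788 rad. Then A = (D²/8)(θ − sin θ) = 1.308 m² and P = Dθ/2 = 2.886 m.
Hydraulic radius R = A/P = 1.308/2.886 = 0.4532 m.
V = (1/n) R^(2/3) √S = (1/0.014) × 0.4532^(2/3) × √0.0021 = 1.931 m/s. Hydraulic depth D_h = A/T = 1.308/2.038 = 0.6418 m.
Froude number Fr = V/√(g·D_h) = 1.931/√(9.81×0.6418) = 0.77, which is less than 1, so the flow is subcritical.

subcritical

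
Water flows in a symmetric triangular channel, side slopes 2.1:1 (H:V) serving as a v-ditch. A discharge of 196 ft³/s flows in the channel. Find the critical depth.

At critical depth, Q² T / (g A³) = 1, i.e. A³/T = Q²/g = 196²/32.2 = 1193.
Try y = 3.05 ft: A³/T = 582 — short.
Try y = 3.83 ft: A³/T = 1817 — over.
Try y = 3.52 ft: A³/T = 1192 — ≈ 1193.

y_c = 3.52 ft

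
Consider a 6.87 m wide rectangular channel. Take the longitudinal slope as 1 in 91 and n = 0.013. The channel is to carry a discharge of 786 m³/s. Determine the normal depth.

y_n = 7.92 m

Manning's equation rearranged: A R^(2/3) = nQ / (1·√S) = 0.013 × 786 / (√0.01099) = 97.47.
Trying y = 8.61 m: A R^(2/3) = 107.7 — too large.
Trying y = 7.05 m: A R^(2/3) = 84.63 — too small.
Trying y = 7.92 m: A R^(2/3) = 97.42 — close enough.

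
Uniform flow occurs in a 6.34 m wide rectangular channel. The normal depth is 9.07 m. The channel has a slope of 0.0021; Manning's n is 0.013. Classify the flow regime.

subcritical

Flow area A = b·y = 6.34 × 9.07 = 57.5 m². Wetted perimeter P = b + 2y = 6.34 + 2×9.07 = 24.48 m.
Hydraulic radius R = A/P = 57.5/24.48 = 2.349 m.
V = (1/n) R^(2/3) √S = (1/0.013) × 2.349^(2/3) × √0.0021 = 6.229 m/s. Hydraulic depth D_h = A/T = 57.5/6.34 = 9.07 m.
Froude number Fr = V/√(g·D_h) = 6.229/√(9.81×9.07) = 0.66, which is less than 1, so the flow is subcritical.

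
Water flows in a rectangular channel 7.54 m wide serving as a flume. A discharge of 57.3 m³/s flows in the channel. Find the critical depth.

y_c = 1.81 m

For a rectangular channel, critical depth y_c = (q²/g)^(1/3) where q = Q/b = 57.3/7.54 = 7.599 m²/s.
So y_c = (7.599²/9.81)^(1/3) = 1.81 m.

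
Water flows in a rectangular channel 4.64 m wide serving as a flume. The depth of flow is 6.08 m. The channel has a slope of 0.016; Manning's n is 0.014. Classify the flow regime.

Flow area A = b·y = 4.64 × 6.08 = 28.21 m². Wetted perimeter P = b + 2y = 4.64 + 2×6.08 = 16.8 m.
Hydraulic radius R = A/P = 28.21/16.8 = 1.679 m.
V = (1/n) R^(2/3) √S = (1/0.014) × 1.679^(2/3) × √0.016 = 12.76 m/s. Hydraulic depth D_h = A/T = 28.21/4.64 = 6.08 m.
Froude number Fr = V/√(g·D_h) = 12.76/√(9.81×6.08) = 1.65, which is greater than 1, so the flow is supercritical.

supercritical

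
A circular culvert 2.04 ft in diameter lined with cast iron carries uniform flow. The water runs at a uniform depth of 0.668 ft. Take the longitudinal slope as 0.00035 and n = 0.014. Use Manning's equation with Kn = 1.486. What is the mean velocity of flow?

V = 1.03 ft/s

For a circular section of diameter D = 2.04 ft at depth y = 0.668 ft, the central angle is θ = 2 arccos(1 − 2y/D) = 2.437 rad. Then A = (D²/8)(θ − sin θ) = 0.9307 ft² and P = Dθ/2 = 2.486 ft.
Hydraulic radius R = A/P = 0.9307/2.486 = 0.3744 ft.
From Manning's equation, V = (1.486/n) R^(2/3) S^(1/2) = (1.486/0.014) × 0.3744^(2/3) × 0.00035^(1/2) = 1.03 ft/s.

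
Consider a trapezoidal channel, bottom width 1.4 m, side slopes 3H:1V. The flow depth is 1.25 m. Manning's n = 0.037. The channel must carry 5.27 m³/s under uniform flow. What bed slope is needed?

S = 0.0015

With bottom width b = 1.4 m and side slope z = 3: A = (b + zy)y = (1.4 + 3×1.25)×1.25 = 6.438 m²; P = b + 2y√(1+z²) = 1.4 + 2×1.25×3.162 = 9.306 m.
Hydraulic radius R = A/P = 6.438/9.306 = 0.6918 m.
From Manning's equation, S = [nQ / (1 A R^(2/3))]² = [0.037 × 5.27 / (1 × 6.438 × 0.6918^(2/3))]² = 0.0015.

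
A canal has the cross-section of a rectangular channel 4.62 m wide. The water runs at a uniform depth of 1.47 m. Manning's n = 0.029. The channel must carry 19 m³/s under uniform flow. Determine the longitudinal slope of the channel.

S = 0.00759

Flow area A = b·y = 4.62 × 1.47 = 6.791 m². Wetted perimeter P = b + 2y = 4.62 + 2×1.47 = 7.56 m.
Hydraulic radius R = A/P = 6.791/7.56 = 0.8983 m.
From Manning's equation, S = [nQ / (1 A R^(2/3))]² = [0.029 × 19 / (1 × 6.791 × 0.8983^(2/3))]² = 0.00759.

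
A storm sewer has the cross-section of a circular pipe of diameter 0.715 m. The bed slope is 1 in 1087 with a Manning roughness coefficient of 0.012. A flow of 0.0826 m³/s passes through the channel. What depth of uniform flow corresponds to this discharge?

y_n = 0.247 m

Manning's equation rearranged: A R^(2/3) = nQ / (1·√S) = 0.012 × 0.0826 / (√0.00092) = 0.03268.
Try y = 0.31 m: A R^(2/3) = 0.04967 — over.
Try y = 0.197 m: A R^(2/3) = 0.02114 — short.
Try y = 0.247 m: A R^(2/3) = 0.03268 — matches.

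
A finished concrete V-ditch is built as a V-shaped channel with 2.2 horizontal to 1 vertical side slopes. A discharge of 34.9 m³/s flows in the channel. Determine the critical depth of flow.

At critical depth, Q² T / (g A³) = 1, i.e. A³/T = Q²/g = 34.9²/9.81 = 124.2.
Trying y = 1.74 m: A³/T = 38.6 — low.
Trying y = 2.2 m: A³/T = 124.7 — matches.

y_c = 2.2 m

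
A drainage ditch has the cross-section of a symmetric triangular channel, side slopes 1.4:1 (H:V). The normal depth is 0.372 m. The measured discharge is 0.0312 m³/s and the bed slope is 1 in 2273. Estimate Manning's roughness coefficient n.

For a triangular section with side slope z = 1.4: A = zy² = 1.4×0.372² = 0.1937 m²; P = 2y√(1+z²) = 2×0.372×1.72 = 1.28 m.
Hydraulic radius R = A/P = 0.1937/1.28 = 0.1514 m.
Rearranging Manning's equation: n = (1/Q) A R^(2/3) S^(1/2) = (1/0.0312) × 0.1937 × 0.1514^(2/3) × √0.0004399 = 0.037.

n = 0.037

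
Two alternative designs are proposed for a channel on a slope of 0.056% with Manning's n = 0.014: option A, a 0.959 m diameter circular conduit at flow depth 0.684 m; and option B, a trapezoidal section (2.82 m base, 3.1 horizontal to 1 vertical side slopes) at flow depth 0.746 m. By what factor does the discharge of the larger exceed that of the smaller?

Channel A: For a circular section of diameter D = 0.959 m at depth y = 0.684 m, the central angle is θ = 2 arccos(1 − 2y/D) = 4.023 rad. Then A = (D²/8)(θ − sin θ) = 0.5512 m² and P = Dθ/2 = 1.929 m. Hydraulic radius R = A/P = 0.5512/1.929 = 0.2857 m. Q_A = (1/0.014)·0.5512·0.2857^(2/3)·√0.00056 = 0.4042 m³/s.
Channel B: With bottom width b = 2.82 m and side slope z = 3.1: A = (b + zy)y = (2.82 + 3.1×0.746)×0.746 = 3.829 m²; P = b + 2y√(1+z²) = 2.82 + 2×0.746×3.257 = 7.68 m. Hydraulic radius R = A/P = 3.829/7.68 = 0.4986 m. Q_B = (1/0.014)·3.829·0.4986^(2/3)·√0.00056 = 4.069 m³/s.
The larger discharge is 4.069 m³/s and the smaller is 0.4042 m³/s; the ratio is 10.1.

10.1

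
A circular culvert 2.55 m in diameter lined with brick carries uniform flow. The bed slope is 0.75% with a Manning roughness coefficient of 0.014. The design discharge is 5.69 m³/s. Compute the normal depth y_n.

y_n = 0.856 m

Manning's equation rearranged: A R^(2/3) = nQ / (1·√S) = 0.014 × 5.69 / (√0.0075) = 0.9198.
Try y = 0.63 m: A R^(2/3) = 0.5062 — too small.
Try y = 1.06 m: A R^(2/3) = 1.367 — too large.
Try y = 0.856 m: A R^(2/3) = 0.9191 — matches.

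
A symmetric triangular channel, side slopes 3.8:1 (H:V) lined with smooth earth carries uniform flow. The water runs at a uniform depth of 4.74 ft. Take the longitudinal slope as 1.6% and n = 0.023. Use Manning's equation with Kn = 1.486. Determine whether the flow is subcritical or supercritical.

For a triangular section with side slope z = 3.8: A = zy² = 3.8×4.74² = 85.38 ft²; P = 2y√(1+z²) = 2×4.74×3.929 = 37.25 ft.
Hydraulic radius R = A/P = 85.38/37.25 = 2.292 ft.
V = (1.486/n) R^(2/3) √S = (1.486/0.023) × 2.292^(2/3) × √0.016 = 14.21 ft/s. Hydraulic depth D_h = A/T = 85.38/36.02 = 2.37 ft.
Froude number Fr = V/√(g·D_h) = 14.21/√(32.2×2.37) = 1.63, which is greater than 1, so the flow is supercritical.

supercritical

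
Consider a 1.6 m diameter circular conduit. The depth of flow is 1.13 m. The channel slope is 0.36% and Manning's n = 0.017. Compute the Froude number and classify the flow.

For a circular section of diameter D = 1.6 m at depth y = 1.13 m, the central angle is θ = 2 arccos(1 − 2y/D) = 3.992 rad. Then A = (D²/8)(θ − sin θ) = 1.518 m² and P = Dθ/2 = 3.194 m.
Hydraulic radius R = A/P = 1.518/3.194 = 0.4753 m.
V = (1/n) R^(2/3) √S = (1/0.017) × 0.4753^(2/3) × √0.0036 = 2.15 m/s. Hydraulic depth D_h = A/T = 1.518/1.458 = 1.041 m.
Froude number Fr = V/√(g·D_h) = 2.15/√(9.81×1.041) = 0.673, which is less than 1, so the flow is subcritical.

subcritical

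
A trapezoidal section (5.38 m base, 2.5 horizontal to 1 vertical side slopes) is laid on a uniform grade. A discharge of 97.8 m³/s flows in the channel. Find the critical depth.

At critical depth, Q² T / (g A³) = 1, i.e. A³/T = Q²/g = 97.8²/9.81 = 975.
Try y = 2.87 m: A³/T = 2371 — high.
Try y = 1.65 m: A³/T = 283 — low.
Try y = 2.29 m: A³/T = 977.2 — matches.

y_c = 2.29 m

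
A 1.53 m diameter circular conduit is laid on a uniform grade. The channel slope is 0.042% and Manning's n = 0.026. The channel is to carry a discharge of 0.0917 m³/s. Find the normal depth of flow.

Manning's equation rearranged: A R^(2/3) = nQ / (1·√S) = 0.026 × 0.0917 / (√0.00042) = 0.1163.
At y = 0.392 m: A R^(2/3) = 0.1393 — too large.
At y = 0.279 m: A R^(2/3) = 0.07032 — too small.
At y = 0.358 m: A R^(2/3) = 0.1163 — matches.

y_n = 0.358 m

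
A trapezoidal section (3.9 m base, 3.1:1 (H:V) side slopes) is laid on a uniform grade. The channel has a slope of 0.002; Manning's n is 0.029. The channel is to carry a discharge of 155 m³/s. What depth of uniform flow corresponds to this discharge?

y_n = 3.86 m

Manning's equation rearranged: A R^(2/3) = nQ / (1·√S) = 0.029 × 155 / (√0.002) = 100.5.
At y = 4.66 m: A R^(2/3) = 157.3 — over.
At y = 3.86 m: A R^(2/3) = 100.7 — ≈ 100.5.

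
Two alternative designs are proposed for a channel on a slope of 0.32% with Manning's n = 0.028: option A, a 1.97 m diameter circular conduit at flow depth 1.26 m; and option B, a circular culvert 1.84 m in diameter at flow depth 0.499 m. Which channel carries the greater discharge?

channel A

Channel A: For a circular section of diameter D = 1.97 m at depth y = 1.26 m, the central angle is θ = 2 arccos(1 − 2y/D) = 3.707 rad. Then A = (D²/8)(θ − sin θ) = 2.059 m² and P = Dθ/2 = 3.652 m. Hydraulic radius R = A/P = 2.059/3.652 = 0.5637 m. Q_A = (1/0.028)·2.059·0.5637^(2/3)·√0.0032 = 2.838 m³/s.
Channel B: For a circular section of diameter D = 1.84 m at depth y = 0.499 m, the central angle is θ = 2 arccos(1 − 2y/D) = 2.191 rad. Then A = (D²/8)(θ − sin θ) = 0.5828 m² and P = Dθ/2 = 2.016 m. Hydraulic radius R = A/P = 0.5828/2.016 = 0.2891 m. Q_B = (1/0.028)·0.5828·0.2891^(2/3)·√0.0032 = 0.5149 m³/s.
Q_A = 2.838 m³/s vs Q_B = 0.5149 m³/s, so channel A carries more.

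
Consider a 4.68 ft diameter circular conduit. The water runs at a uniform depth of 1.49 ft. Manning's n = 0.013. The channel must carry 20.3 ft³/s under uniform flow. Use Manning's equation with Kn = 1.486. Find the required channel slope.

For a circular section of diameter D = 4.68 ft at depth y = 1.49 ft, the central angle is θ = 2 arccos(1 − 2y/D) = 2.398 rad. Then A = (D²/8)(θ − sin θ) = 4.712 ft² and P = Dθ/2 = 5.612 ft.
Hydraulic radius R = A/P = 4.712/5.612 = 0.8398 ft.
From Manning's equation, S = [nQ / (1.486 A R^(2/3))]² = [0.013 × 20.3 / (1.486 × 4.712 × 0.8398^(2/3))]² = 0.00179.

S = 0.00179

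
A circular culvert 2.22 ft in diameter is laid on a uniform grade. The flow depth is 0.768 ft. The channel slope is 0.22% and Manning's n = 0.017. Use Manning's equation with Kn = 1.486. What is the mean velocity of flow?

For a circular section of diameter D = 2.22 ft at depth y = 0.768 ft, the central angle is θ = 2 arccos(1 − 2y/D) = 2.515 rad. Then A = (D²/8)(θ − sin θ) = 1.188 ft² and P = Dθ/2 = 2.792 ft.
Hydraulic radius R = A/P = 1.188/2.792 = 0.4256 ft.
From Manning's equation, V = (1.486/n) R^(2/3) S^(1/2) = (1.486/0.017) × 0.4256^(2/3) × 0.0022^(1/2) = 2.32 ft/s.

V = 2.32 ft/s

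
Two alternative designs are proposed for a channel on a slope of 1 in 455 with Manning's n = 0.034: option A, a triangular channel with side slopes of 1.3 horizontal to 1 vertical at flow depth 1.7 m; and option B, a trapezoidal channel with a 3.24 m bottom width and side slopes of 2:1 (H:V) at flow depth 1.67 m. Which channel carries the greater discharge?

channel B

Channel A: For a triangular section with side slope z = 1.3: A = zy² = 1.3×1.7² = 3.757 m²; P = 2y√(1+z²) = 2×1.7×1.64 = 5.576 m. Hydraulic radius R = A/P = 3.757/5.576 = 0.6737 m. Q_A = (1/0.034)·3.757·0.6737^(2/3)·√0.002198 = 3.981 m³/s.
Channel B: With bottom width b = 3.24 m and side slope z = 2: A = (b + zy)y = (3.24 + 2×1.67)×1.67 = 10.99 m²; P = b + 2y√(1+z²) = 3.24 + 2×1.67×2.236 = 10.71 m. Hydraulic radius R = A/P = 10.99/10.71 = 1.026 m. Q_B = (1/0.034)·10.99·1.026^(2/3)·√0.002198 = 15.41 m³/s.
Q_A = 3.981 m³/s vs Q_B = 15.41 m³/s, so channel B carries more.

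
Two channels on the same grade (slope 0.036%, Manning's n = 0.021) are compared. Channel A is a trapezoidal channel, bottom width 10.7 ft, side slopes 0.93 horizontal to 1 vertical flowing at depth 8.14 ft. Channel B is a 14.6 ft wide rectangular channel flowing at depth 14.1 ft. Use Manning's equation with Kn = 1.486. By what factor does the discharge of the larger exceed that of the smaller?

1.44

Channel A: With bottom width b = 10.7 ft and side slope z = 0.93: A = (b + zy)y = (10.7 + 0.93×8.14)×8.14 = 148.7 ft²; P = b + 2y√(1+z²) = 10.7 + 2×8.14×1.366 = 32.93 ft. Hydraulic radius R = A/P = 148.7/32.93 = 4.516 ft. Q_A = (1.486/0.021)·148.7·4.516^(2/3)·√0.00036 = 545.5 ft³/s.
Channel B: Flow area A = b·y = 14.6 × 14.1 = 205.9 ft². Wetted perimeter P = b + 2y = 14.6 + 2×14.1 = 42.8 ft. Hydraulic radius R = A/P = 205.9/42.8 = 4.81 ft. Q_B = (1.486/0.021)·205.9·4.81^(2/3)·√0.00036 = 787.5 ft³/s.
The larger discharge is 787.5 ft³/s and the smaller is 545.5 ft³/s; the ratio is 1.44.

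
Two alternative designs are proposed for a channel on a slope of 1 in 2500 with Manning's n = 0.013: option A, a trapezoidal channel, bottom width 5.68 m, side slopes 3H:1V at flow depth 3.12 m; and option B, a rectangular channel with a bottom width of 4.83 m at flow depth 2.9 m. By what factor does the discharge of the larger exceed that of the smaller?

4.2

Channel A: With bottom width b = 5.68 m and side slope z = 3: A = (b + zy)y = (5.68 + 3×3.12)×3.12 = 46.92 m²; P = b + 2y√(1+z²) = 5.68 + 2×3.12×3.162 = 25.41 m. Hydraulic radius R = A/P = 46.92/25.41 = 1.847 m. Q_A = (1/0.013)·46.92·1.847^(2/3)·√0.0004 = 108.7 m³/s.
Channel B: Flow area A = b·y = 4.83 × 2.9 = 14.01 m². Wetted perimeter P = b + 2y = 4.83 + 2×2.9 = 10.63 m. Hydraulic radius R = A/P = 14.01/10.63 = 1.318 m. Q_B = (1/0.013)·14.01·1.318^(2/3)·√0.0004 = 25.9 m³/s.
The larger discharge is 108.7 m³/s and the smaller is 25.9 m³/s; the ratio is 4.2.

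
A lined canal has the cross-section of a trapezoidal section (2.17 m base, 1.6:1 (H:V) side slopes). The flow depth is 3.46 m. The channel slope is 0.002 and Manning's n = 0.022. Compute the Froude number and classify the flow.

With bottom width b = 2.17 m and side slope z = 1.6: A = (b + zy)y = (2.17 + 1.6×3.46)×3.46 = 26.66 m²; P = b + 2y√(1+z²) = 2.17 + 2×3.46×1.887 = 15.23 m.
Hydraulic radius R = A/P = 26.66/15.23 = 1.751 m.
V = (1/n) R^(2/3) √S = (1/0.022) × 1.751^(2/3) × √0.002 = 2.953 m/s. Hydraulic depth D_h = A/T = 26.66/13.24 = 2.013 m.
Froude number Fr = V/√(g·D_h) = 2.953/√(9.81×2.013) = 0.664, which is less than 1, so the flow is subcritical.

subcritical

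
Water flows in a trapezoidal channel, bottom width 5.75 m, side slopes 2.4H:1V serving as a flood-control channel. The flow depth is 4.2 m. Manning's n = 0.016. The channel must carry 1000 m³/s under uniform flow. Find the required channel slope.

With bottom width b = 5.75 m and side slope z = 2.4: A = (b + zy)y = (5.75 + 2.4×4.2)×4.2 = 66.49 m²; P = b + 2y√(1+z²) = 5.75 + 2×4.2×2.6 = 27.59 m.
Hydraulic radius R = A/P = 66.49/27.59 = 2.41 m.
From Manning's equation, S = [nQ / (1 A R^(2/3))]² = [0.016 × 1000 / (1 × 66.49 × 2.41^(2/3))]² = 0.0179.

S = 0.0179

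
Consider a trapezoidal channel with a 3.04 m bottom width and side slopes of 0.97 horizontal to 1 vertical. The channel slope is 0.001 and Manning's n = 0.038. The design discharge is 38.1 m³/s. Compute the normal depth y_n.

y_n = 4.11 m

Manning's equation rearranged: A R^(2/3) = nQ / (1·√S) = 0.038 × 38.1 / (√0.001) = 45.78.
At y = 3.34 m: A R^(2/3) = 29.86 — short.
At y = 4.93 m: A R^(2/3) = 67.17 — over.
At y = 4.11 m: A R^(2/3) = 45.73 — ≈ 45.78.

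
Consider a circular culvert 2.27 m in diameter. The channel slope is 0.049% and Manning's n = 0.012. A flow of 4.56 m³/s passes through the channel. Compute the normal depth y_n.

Manning's equation rearranged: A R^(2/3) = nQ / (1·√S) = 0.012 × 4.56 / (√0.00049) = 2.472.
Trying y = 1.38 m: A R^(2/3) = 1.901 — low.
Trying y = 1.96 m: A R^(2/3) = 2.89 — high.
Trying y = 1.67 m: A R^(2/3) = 2.473 — matches.

y_n = 1.67 m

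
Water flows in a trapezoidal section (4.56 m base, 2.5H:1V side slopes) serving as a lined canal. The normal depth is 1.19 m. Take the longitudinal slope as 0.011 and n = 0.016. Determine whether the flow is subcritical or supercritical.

With bottom width b = 4.56 m and side slope z = 2.5: A = (b + zy)y = (4.56 + 2.5×1.19)×1.19 = 8.967 m²; P = b + 2y√(1+z²) = 4.56 + 2×1.19×2.693 = 10.97 m.
Hydraulic radius R = A/P = 8.967/10.97 = 0.8175 m.
V = (1/n) R^(2/3) √S = (1/0.016) × 0.8175^(2/3) × √0.011 = 5.731 m/s. Hydraulic depth D_h = A/T = 8.967/10.51 = 0.8532 m.
Froude number Fr = V/√(g·D_h) = 5.731/√(9.81×0.8532) = 1.98, which is greater than 1, so the flow is supercritical.

supercritical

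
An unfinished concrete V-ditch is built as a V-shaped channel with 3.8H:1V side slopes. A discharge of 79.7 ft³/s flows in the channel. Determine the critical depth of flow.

y_c = 1.94 ft

At critical depth, Q² T / (g A³) = 1, i.e. A³/T = Q²/g = 79.7²/32.2 = 197.3.
Trying y = 1.71 ft: A³/T = 105.6 — too small.
Trying y = 1.94 ft: A³/T = 198.4 — matches.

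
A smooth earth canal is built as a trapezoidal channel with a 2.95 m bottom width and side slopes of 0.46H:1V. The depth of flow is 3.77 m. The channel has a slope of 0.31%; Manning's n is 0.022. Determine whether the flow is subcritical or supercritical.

With bottom width b = 2.95 m and side slope z = 0.46: A = (b + zy)y = (2.95 + 0.46×3.77)×3.77 = 17.66 m²; P = b + 2y√(1+z²) = 2.95 + 2×3.77×1.101 = 11.25 m.
Hydraulic radius R = A/P = 17.66/11.25 = 1.57 m.
V = (1/n) R^(2/3) √S = (1/0.022) × 1.57^(2/3) × √0.0031 = 3.418 m/s. Hydraulic depth D_h = A/T = 17.66/6.418 = 2.751 m.
Froude number Fr = V/√(g·D_h) = 3.418/√(9.81×2.751) = 0.658, which is less than 1, so the flow is subcritical.

subcritical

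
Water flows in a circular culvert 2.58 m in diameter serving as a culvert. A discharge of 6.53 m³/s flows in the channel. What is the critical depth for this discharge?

At critical depth, Q² T / (g A³) = 1, i.e. A³/T = Q²/g = 6.53²/9.81 = 4.347.
Trying y = 1.43 m: A³/T = 10.26 — over.
Trying y = 1.14 m: A³/T = 4.315 — matches.

y_c = 1.14 m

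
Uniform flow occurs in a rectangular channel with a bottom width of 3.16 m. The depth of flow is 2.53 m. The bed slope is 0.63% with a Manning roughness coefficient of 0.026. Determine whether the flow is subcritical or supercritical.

Flow area A = b·y = 3.16 × 2.53 = 7.995 m². Wetted perimeter P = b + 2y = 3.16 + 2×2.53 = 8.22 m.
Hydraulic radius R = A/P = 7.995/8.22 = 0.9726 m.
V = (1/n) R^(2/3) √S = (1/0.026) × 0.9726^(2/3) × √0.0063 = 2.997 m/s. Hydraulic depth D_h = A/T = 7.995/3.16 = 2.53 m.
Froude number Fr = V/√(g·D_h) = 2.997/√(9.81×2.53) = 0.602, which is less than 1, so the flow is subcritical.

subcritical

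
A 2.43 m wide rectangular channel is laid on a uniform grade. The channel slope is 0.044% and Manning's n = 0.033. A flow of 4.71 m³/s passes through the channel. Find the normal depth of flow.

y_n = 3.3 m

Manning's equation rearranged: A R^(2/3) = nQ / (1·√S) = 0.033 × 4.71 / (√0.00044) = 7.41.
Try y = 2.3 m: A R^(2/3) = 4.796 — low.
Try y = 3.3 m: A R^(2/3) = 7.409 — ≈ 7.41.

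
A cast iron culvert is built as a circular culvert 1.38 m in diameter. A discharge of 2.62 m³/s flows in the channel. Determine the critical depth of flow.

y_c = 0.859 m

At critical depth, Q² T / (g A³) = 1, i.e. A³/T = Q²/g = 2.62²/9.81 = 0.6997.
Try y = 0.646 m: A³/T = 0.2356 — too small.
Try y = 1.06 m: A³/T = 1.609 — too large.
Try y = 0.859 m: A³/T = 0.7007 — ≈ 0.6997.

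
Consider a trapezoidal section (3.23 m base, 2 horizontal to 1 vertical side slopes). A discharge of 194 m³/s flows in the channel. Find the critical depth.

At critical depth, Q² T / (g A³) = 1, i.e. A³/T = Q²/g = 194²/9.81 = 3836.
Try y = 3.22 m: A³/T = 1874 — short.
Try y = 4.45 m: A³/T = 7479 — over.
Try y = 3.81 m: A³/T = 3825 — close enough.

y_c = 3.81 m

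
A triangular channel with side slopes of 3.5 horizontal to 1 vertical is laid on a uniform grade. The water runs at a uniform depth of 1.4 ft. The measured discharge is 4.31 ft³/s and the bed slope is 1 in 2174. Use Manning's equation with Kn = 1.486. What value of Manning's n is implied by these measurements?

For a triangular section with side slope z = 3.5: A = zy² = 3.5×1.4² = 6.86 ft²; P = 2y√(1+z²) = 2×1.4×3.64 = 10.19 ft.
Hydraulic radius R = A/P = 6.86/10.19 = 0.6731 ft.
Rearranging Manning's equation: n = (1.486/Q) A R^(2/3) S^(1/2) = (1.486/4.31) × 6.86 × 0.6731^(2/3) × √0.00046 = 0.039.

n = 0.039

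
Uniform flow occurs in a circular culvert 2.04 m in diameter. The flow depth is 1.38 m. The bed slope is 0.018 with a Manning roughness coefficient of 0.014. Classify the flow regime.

For a circular section of diameter D = 2.04 m at depth y = 1.38 m, the central angle is θ = 2 arccos(1 − 2y/D) = 3.863 rad. Then A = (D²/8)(θ − sin θ) = 2.353 m² and P = Dθ/2 = 3.94 m.
Hydraulic radius R = A/P = 2.353/3.94 = 0.5972 m.
V = (1/n) R^(2/3) √S = (1/0.014) × 0.5972^(2/3) × √0.018 = 6.796 m/s. Hydraulic depth D_h = A/T = 2.353/1.909 = 1.233 m.
Froude number Fr = V/√(g·D_h) = 6.796/√(9.81×1.233) = 1.95, which is greater than 1, so the flow is supercritical.

supercritical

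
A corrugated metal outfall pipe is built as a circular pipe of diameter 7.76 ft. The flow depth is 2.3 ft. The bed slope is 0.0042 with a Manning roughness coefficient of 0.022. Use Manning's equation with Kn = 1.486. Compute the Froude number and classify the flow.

For a circular section of diameter D = 7.76 ft at depth y = 2.3 ft, the central angle is θ = 2 arccos(1 − 2y/D) = 2.303 rad. Then A = (D²/8)(θ − sin θ) = 11.73 ft² and P = Dθ/2 = 8.935 ft.
Hydraulic radius R = A/P = 11.73/8.935 = 1.313 ft.
V = (1.486/n) R^(2/3) √S = (1.486/0.022) × 1.313^(2/3) × √0.0042 = 5.25 ft/s. Hydraulic depth D_h = A/T = 11.73/7.087 = 1.656 ft.
Froude number Fr = V/√(g·D_h) = 5.25/√(32.2×1.656) = 0.719, which is less than 1, so the flow is subcritical.

subcritical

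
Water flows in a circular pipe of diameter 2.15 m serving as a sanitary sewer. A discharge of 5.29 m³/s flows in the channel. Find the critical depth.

At critical depth, Q² T / (g A³) = 1, i.e. A³/T = Q²/g = 5.29²/9.81 = 2.853.
Try y = 0.818 m: A³/T = 0.9766 — low.
Try y = 1.35 m: A³/T = 6.651 — high.
Try y = 1.08 m: A³/T = 2.832 — close enough.

y_c = 1.08 m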